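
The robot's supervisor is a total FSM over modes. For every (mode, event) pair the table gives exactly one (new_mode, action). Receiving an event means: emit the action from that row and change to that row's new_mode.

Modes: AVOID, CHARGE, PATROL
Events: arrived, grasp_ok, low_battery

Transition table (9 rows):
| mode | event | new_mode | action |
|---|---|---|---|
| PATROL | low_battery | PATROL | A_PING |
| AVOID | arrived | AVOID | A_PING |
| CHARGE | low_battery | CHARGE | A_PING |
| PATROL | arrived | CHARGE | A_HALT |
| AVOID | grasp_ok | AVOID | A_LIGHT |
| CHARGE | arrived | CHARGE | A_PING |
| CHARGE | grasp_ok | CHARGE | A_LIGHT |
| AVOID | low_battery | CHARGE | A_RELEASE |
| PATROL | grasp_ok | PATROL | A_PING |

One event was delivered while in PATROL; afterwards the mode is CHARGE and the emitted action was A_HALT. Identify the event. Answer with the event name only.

arrived

try arrived: (PATROL, arrived) → (CHARGE, A_HALT)  ← matches
try grasp_ok: (PATROL, grasp_ok) → (PATROL, A_PING)
try low_battery: (PATROL, low_battery) → (PATROL, A_PING)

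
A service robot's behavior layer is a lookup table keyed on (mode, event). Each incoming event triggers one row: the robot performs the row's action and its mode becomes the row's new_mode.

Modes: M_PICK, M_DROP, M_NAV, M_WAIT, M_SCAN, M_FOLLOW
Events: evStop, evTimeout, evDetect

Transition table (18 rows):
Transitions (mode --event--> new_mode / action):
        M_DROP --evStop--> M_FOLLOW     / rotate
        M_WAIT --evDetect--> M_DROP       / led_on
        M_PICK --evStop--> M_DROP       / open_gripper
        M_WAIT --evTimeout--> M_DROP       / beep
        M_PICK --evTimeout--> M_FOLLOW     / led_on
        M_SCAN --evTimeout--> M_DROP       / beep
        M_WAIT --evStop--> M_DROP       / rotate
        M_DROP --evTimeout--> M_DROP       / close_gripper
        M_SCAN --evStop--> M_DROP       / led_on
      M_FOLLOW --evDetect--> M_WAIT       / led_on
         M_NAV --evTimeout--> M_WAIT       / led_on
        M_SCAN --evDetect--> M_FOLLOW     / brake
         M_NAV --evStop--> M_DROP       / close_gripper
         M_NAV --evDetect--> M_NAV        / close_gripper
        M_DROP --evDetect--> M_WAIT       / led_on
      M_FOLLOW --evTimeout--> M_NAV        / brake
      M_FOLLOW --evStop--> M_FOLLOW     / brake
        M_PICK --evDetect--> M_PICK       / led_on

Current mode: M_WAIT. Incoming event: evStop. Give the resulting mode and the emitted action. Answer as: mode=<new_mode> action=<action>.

current mode = M_WAIT; filter table to that mode:
  (M_WAIT, evDetect) → (M_DROP, led_on)
  (M_WAIT, evTimeout) → (M_DROP, beep)
  (M_WAIT, evStop) → (M_DROP, rotate)  ← event matches
event = evStop selects (M_DROP, rotate)

mode=M_DROP action=rotate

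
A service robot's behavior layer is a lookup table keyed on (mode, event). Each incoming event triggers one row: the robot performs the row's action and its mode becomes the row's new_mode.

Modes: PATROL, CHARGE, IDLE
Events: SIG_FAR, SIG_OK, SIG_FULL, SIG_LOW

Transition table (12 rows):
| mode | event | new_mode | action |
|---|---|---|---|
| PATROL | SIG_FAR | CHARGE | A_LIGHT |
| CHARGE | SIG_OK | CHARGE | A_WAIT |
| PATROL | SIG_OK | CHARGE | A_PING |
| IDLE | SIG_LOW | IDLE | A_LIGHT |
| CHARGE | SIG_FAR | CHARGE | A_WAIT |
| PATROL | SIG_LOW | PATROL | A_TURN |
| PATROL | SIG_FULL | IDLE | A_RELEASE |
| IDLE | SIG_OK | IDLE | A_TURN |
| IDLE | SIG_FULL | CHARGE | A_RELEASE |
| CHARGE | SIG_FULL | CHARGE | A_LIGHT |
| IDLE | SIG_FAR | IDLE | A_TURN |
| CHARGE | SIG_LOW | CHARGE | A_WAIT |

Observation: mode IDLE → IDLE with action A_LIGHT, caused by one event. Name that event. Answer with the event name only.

SIG_LOW

try SIG_FAR: (IDLE, SIG_FAR) → (IDLE, A_TURN)
try SIG_OK: (IDLE, SIG_OK) → (IDLE, A_TURN)
try SIG_FULL: (IDLE, SIG_FULL) → (CHARGE, A_RELEASE)
try SIG_LOW: (IDLE, SIG_LOW) → (IDLE, A_LIGHT)  ← matches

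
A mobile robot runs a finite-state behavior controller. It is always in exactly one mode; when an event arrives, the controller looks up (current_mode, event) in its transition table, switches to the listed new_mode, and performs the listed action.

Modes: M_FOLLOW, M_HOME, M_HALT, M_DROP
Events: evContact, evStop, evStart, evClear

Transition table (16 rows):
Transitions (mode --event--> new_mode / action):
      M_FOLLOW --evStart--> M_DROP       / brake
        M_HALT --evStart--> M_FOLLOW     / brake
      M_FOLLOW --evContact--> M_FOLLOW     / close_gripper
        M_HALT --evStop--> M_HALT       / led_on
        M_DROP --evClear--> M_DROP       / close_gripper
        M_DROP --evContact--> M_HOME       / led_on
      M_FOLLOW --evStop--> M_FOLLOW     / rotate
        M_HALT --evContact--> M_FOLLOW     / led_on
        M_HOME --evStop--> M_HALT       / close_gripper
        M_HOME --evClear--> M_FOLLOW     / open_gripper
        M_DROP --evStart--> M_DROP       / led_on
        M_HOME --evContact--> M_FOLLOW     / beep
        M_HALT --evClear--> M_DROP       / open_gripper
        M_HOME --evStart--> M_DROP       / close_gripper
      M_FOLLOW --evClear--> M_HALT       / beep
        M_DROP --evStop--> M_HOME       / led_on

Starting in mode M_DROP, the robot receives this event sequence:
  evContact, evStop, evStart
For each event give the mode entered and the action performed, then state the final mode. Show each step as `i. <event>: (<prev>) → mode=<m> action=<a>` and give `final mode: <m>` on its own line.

1. evContact: (M_DROP) → mode=M_HOME action=led_on
2. evStop: (M_HOME) → mode=M_HALT action=close_gripper
3. evStart: (M_HALT) → mode=M_FOLLOW action=brake

final mode: M_FOLLOW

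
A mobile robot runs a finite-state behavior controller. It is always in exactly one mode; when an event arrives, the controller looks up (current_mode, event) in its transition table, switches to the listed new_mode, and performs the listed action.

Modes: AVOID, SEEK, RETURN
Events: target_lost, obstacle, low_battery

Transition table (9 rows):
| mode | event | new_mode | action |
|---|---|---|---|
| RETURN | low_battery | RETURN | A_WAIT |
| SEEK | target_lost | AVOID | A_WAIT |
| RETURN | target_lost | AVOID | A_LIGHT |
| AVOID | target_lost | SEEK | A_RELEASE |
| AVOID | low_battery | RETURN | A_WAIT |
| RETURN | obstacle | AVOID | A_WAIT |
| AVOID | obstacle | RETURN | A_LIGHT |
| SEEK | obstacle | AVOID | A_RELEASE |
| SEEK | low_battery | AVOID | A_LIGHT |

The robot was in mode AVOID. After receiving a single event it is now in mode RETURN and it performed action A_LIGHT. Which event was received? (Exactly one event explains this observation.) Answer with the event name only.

try target_lost: (AVOID, target_lost) → (SEEK, A_RELEASE)
try obstacle: (AVOID, obstacle) → (RETURN, A_LIGHT)  ← matches
try low_battery: (AVOID, low_battery) → (RETURN, A_WAIT)

obstacle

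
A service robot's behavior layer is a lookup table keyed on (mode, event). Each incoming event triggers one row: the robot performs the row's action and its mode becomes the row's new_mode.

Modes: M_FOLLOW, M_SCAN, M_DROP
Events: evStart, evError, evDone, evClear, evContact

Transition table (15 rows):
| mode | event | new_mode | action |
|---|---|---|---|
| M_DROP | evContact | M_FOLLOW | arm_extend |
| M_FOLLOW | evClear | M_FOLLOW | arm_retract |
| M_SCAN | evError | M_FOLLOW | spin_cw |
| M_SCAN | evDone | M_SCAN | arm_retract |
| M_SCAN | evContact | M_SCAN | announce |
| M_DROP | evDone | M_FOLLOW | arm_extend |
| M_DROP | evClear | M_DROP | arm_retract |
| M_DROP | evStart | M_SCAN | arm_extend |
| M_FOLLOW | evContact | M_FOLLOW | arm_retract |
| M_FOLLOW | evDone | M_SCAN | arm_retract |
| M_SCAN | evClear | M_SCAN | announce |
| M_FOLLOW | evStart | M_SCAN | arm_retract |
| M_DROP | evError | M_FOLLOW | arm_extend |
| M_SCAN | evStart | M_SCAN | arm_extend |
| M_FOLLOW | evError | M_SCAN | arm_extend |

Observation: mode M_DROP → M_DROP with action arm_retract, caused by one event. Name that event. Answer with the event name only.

try evStart: (M_DROP, evStart) → (M_SCAN, arm_extend)
try evError: (M_DROP, evError) → (M_FOLLOW, arm_extend)
try evDone: (M_DROP, evDone) → (M_FOLLOW, arm_extend)
try evClear: (M_DROP, evClear) → (M_DROP, arm_retract)  ← matches
try evContact: (M_DROP, evContact) → (M_FOLLOW, arm_extend)

evClear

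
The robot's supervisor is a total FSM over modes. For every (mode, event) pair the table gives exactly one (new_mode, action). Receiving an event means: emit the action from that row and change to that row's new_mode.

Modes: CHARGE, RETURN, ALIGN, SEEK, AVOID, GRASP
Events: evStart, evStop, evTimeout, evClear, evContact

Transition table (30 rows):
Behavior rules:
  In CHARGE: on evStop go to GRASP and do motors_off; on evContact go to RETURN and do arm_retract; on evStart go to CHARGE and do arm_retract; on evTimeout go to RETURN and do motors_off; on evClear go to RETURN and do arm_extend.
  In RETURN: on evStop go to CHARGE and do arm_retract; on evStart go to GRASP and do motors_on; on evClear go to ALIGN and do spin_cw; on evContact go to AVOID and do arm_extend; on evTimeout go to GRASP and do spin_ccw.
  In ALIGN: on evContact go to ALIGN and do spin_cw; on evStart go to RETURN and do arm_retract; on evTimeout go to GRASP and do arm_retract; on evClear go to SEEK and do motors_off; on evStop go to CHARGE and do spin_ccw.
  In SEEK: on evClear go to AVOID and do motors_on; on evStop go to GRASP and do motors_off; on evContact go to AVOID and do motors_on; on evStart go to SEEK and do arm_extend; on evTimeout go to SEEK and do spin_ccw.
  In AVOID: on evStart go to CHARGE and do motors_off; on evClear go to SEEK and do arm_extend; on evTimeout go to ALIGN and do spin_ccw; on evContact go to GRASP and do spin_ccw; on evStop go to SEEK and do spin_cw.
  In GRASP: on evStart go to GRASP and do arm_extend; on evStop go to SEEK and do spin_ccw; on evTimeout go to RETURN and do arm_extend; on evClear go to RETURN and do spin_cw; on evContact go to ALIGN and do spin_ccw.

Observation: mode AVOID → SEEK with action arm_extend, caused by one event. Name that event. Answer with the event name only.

try evStart: (AVOID, evStart) → (CHARGE, motors_off)
try evStop: (AVOID, evStop) → (SEEK, spin_cw)
try evTimeout: (AVOID, evTimeout) → (ALIGN, spin_ccw)
try evClear: (AVOID, evClear) → (SEEK, arm_extend)  ← matches
try evContact: (AVOID, evContact) → (GRASP, spin_ccw)

evClear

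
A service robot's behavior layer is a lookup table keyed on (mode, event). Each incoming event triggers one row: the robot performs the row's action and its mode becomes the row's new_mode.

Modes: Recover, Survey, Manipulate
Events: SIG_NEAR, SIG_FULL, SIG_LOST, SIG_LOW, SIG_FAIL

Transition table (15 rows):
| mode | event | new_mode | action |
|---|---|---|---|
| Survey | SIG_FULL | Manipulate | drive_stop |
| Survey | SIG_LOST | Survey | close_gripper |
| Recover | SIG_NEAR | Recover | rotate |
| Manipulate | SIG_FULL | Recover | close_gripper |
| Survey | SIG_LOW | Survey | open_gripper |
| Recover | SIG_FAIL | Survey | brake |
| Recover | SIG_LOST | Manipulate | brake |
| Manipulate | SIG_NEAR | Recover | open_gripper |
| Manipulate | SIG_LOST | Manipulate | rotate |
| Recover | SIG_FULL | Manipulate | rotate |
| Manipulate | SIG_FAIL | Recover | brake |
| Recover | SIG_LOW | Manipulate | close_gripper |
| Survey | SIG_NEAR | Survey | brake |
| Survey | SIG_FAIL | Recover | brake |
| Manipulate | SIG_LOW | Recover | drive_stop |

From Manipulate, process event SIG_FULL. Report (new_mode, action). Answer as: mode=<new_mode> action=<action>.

mode=Recover action=close_gripper

current mode = Manipulate; filter table to that mode:
  (Manipulate, SIG_FULL) → (Recover, close_gripper)  ← event matches
  (Manipulate, SIG_NEAR) → (Recover, open_gripper)
  (Manipulate, SIG_LOST) → (Manipulate, rotate)
  (Manipulate, SIG_FAIL) → (Recover, brake)
  (Manipulate, SIG_LOW) → (Recover, drive_stop)
event = SIG_FULL selects (Recover, close_gripper)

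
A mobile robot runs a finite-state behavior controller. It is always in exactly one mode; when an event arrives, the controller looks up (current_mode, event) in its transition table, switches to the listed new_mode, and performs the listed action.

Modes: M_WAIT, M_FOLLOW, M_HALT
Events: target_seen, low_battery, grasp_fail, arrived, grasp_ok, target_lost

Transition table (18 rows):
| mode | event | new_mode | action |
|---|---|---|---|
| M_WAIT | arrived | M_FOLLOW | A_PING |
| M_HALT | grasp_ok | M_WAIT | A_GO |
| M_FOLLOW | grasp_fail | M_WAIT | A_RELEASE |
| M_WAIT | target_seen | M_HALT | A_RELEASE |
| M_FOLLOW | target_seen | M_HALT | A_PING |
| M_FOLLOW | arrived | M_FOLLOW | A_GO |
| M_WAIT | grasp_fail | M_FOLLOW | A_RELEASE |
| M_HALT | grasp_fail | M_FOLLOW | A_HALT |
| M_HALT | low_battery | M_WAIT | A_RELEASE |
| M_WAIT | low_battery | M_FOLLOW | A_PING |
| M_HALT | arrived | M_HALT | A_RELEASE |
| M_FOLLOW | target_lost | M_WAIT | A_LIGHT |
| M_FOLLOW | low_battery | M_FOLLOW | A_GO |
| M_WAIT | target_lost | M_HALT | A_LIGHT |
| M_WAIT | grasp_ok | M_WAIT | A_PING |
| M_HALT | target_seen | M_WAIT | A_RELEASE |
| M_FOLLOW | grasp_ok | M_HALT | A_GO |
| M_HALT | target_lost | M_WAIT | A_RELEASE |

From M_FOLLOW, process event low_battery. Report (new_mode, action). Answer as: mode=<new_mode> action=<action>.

current mode = M_FOLLOW; filter table to that mode:
  (M_FOLLOW, grasp_fail) → (M_WAIT, A_RELEASE)
  (M_FOLLOW, target_seen) → (M_HALT, A_PING)
  (M_FOLLOW, arrived) → (M_FOLLOW, A_GO)
  (M_FOLLOW, target_lost) → (M_WAIT, A_LIGHT)
  (M_FOLLOW, low_battery) → (M_FOLLOW, A_GO)  ← event matches
  (M_FOLLOW, grasp_ok) → (M_HALT, A_GO)
event = low_battery selects (M_FOLLOW, A_GO)

mode=M_FOLLOW action=A_GO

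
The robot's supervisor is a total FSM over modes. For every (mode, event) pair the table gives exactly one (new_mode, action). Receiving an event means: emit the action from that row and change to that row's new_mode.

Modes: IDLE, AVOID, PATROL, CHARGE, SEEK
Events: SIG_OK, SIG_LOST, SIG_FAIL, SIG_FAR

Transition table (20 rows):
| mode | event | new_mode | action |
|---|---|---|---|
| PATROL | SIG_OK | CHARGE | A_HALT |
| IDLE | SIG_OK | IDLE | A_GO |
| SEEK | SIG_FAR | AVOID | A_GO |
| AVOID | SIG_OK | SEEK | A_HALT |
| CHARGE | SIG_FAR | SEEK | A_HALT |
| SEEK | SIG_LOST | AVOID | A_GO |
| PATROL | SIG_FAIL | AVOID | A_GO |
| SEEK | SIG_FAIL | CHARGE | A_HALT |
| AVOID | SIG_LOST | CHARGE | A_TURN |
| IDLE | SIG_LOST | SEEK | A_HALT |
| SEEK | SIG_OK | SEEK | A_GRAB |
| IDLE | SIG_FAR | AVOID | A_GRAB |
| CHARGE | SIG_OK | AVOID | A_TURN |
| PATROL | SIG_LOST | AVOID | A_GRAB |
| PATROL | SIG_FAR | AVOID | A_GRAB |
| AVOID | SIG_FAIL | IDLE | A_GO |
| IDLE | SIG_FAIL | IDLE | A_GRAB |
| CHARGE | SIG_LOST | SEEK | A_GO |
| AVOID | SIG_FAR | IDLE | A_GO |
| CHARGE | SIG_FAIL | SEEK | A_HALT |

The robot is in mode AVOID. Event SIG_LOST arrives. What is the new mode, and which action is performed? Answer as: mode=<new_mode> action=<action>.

current mode = AVOID; filter table to that mode:
  (AVOID, SIG_OK) → (SEEK, A_HALT)
  (AVOID, SIG_LOST) → (CHARGE, A_TURN)  ← event matches
  (AVOID, SIG_FAIL) → (IDLE, A_GO)
  (AVOID, SIG_FAR) → (IDLE, A_GO)
event = SIG_LOST selects (CHARGE, A_TURN)

mode=CHARGE action=A_TURN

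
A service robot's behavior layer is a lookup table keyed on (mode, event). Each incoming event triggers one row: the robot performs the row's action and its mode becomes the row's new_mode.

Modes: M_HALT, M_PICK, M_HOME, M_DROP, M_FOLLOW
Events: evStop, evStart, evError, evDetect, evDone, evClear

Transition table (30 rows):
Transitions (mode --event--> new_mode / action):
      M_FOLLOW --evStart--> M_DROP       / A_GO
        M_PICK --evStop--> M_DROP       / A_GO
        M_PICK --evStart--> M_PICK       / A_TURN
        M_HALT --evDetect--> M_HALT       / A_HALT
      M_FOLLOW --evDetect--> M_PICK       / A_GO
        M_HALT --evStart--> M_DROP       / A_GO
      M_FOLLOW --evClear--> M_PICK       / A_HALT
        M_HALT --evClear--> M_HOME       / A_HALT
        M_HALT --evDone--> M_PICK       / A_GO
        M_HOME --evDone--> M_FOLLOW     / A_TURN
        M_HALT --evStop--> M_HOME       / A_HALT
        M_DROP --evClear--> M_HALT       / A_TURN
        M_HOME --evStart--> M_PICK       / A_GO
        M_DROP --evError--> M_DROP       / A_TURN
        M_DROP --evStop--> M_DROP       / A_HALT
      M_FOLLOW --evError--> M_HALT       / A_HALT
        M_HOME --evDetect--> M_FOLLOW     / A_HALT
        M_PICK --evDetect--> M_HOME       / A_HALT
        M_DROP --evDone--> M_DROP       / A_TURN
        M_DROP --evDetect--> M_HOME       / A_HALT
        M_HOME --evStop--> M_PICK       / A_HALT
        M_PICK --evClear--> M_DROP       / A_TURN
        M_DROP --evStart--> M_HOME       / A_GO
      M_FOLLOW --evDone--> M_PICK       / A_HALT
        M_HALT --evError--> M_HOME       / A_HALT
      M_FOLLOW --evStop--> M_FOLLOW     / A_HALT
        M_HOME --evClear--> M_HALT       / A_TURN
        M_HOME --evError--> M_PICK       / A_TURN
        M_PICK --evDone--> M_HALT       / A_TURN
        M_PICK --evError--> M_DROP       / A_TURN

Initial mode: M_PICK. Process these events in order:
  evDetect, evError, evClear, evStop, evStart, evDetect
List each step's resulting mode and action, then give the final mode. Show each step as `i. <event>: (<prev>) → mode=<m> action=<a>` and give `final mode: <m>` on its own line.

1. evDetect: (M_PICK) → mode=M_HOME action=A_HALT
2. evError: (M_HOME) → mode=M_PICK action=A_TURN
3. evClear: (M_PICK) → mode=M_DROP action=A_TURN
4. evStop: (M_DROP) → mode=M_DROP action=A_HALT
5. evStart: (M_DROP) → mode=M_HOME action=A_GO
6. evDetect: (M_HOME) → mode=M_FOLLOW action=A_HALT

final mode: M_FOLLOW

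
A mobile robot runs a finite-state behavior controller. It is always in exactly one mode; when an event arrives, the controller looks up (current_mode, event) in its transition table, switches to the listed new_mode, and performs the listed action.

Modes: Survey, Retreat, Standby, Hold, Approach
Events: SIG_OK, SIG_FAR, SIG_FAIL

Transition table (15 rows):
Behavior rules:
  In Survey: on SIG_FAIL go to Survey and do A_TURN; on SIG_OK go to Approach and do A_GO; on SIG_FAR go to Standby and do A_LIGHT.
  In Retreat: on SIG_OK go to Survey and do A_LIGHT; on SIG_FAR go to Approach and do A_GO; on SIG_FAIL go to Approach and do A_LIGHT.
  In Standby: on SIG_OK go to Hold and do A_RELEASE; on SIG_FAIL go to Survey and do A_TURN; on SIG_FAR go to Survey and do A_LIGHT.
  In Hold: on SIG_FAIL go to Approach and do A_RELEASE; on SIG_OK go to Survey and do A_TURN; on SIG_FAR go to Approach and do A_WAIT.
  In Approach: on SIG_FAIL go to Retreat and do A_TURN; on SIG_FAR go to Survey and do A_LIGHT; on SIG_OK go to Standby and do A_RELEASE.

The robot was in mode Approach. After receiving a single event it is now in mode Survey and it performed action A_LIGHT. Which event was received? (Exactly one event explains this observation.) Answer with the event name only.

SIG_FAR

try SIG_OK: (Approach, SIG_OK) → (Standby, A_RELEASE)
try SIG_FAR: (Approach, SIG_FAR) → (Survey, A_LIGHT)  ← matches
try SIG_FAIL: (Approach, SIG_FAIL) → (Retreat, A_TURN)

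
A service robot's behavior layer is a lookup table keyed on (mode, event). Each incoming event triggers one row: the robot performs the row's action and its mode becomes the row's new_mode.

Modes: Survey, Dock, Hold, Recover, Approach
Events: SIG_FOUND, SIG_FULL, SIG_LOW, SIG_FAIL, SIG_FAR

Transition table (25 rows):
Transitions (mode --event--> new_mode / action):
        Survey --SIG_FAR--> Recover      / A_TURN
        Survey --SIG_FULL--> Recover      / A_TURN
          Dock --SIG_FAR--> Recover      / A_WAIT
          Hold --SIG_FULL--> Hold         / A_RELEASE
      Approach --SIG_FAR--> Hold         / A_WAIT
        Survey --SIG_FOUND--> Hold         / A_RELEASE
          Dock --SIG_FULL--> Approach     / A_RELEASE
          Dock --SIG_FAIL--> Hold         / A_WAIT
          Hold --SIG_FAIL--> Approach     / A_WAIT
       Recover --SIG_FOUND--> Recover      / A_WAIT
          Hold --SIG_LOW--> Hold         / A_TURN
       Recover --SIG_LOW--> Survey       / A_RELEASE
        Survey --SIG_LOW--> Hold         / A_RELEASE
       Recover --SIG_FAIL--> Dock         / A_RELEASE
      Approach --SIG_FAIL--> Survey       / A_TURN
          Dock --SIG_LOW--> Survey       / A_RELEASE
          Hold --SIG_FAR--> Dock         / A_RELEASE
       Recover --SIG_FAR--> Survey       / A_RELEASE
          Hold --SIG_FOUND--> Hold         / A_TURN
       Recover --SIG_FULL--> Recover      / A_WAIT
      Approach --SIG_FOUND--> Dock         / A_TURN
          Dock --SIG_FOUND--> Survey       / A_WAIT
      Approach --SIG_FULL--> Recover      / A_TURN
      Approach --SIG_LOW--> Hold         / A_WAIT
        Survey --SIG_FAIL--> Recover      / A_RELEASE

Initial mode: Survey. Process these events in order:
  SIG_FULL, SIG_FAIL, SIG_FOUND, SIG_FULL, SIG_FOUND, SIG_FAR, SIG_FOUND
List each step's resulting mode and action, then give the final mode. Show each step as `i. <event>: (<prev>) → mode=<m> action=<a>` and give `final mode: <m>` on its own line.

final mode: Hold

1. SIG_FULL: (Survey) → mode=Recover action=A_TURN
2. SIG_FAIL: (Recover) → mode=Dock action=A_RELEASE
3. SIG_FOUND: (Dock) → mode=Survey action=A_WAIT
4. SIG_FULL: (Survey) → mode=Recover action=A_TURN
5. SIG_FOUND: (Recover) → mode=Recover action=A_WAIT
6. SIG_FAR: (Recover) → mode=Survey action=A_RELEASE
7. SIG_FOUND: (Survey) → mode=Hold action=A_RELEASE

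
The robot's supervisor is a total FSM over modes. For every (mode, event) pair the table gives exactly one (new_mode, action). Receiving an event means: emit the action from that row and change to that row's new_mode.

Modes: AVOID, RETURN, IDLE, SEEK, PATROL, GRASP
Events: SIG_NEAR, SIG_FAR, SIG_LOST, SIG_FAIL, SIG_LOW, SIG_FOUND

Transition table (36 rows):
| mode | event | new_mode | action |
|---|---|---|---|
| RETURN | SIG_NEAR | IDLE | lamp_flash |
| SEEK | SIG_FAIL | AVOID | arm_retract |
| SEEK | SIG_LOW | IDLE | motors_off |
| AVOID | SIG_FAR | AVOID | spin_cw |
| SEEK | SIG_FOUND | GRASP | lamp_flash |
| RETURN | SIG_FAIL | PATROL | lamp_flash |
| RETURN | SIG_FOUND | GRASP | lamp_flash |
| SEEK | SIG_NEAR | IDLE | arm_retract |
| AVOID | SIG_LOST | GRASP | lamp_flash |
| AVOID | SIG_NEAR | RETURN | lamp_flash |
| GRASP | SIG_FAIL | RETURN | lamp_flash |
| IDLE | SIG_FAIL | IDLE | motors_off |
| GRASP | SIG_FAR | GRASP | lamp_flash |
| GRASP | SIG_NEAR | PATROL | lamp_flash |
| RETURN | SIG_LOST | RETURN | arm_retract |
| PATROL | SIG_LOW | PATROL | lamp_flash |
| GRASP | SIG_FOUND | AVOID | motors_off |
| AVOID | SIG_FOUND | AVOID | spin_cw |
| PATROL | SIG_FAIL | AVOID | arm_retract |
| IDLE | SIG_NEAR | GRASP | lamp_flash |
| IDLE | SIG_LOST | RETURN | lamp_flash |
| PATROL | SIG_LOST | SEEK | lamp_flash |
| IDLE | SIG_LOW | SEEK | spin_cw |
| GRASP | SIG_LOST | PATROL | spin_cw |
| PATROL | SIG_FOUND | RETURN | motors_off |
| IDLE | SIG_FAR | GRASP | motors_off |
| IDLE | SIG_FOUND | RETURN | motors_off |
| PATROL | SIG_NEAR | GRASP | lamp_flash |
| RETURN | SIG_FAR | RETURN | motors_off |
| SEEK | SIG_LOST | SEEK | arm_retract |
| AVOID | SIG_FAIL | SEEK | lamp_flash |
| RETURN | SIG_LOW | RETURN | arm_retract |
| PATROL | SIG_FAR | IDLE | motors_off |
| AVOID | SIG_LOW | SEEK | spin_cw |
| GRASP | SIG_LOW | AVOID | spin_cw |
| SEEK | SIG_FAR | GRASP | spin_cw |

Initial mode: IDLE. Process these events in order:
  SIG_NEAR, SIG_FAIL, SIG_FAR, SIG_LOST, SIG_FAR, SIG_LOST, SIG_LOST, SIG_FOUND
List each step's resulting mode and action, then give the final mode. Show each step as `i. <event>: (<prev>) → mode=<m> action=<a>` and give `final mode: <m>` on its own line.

1. SIG_NEAR: (IDLE) → mode=GRASP action=lamp_flash
2. SIG_FAIL: (GRASP) → mode=RETURN action=lamp_flash
3. SIG_FAR: (RETURN) → mode=RETURN action=motors_off
4. SIG_LOST: (RETURN) → mode=RETURN action=arm_retract
5. SIG_FAR: (RETURN) → mode=RETURN action=motors_off
6. SIG_LOST: (RETURN) → mode=RETURN action=arm_retract
7. SIG_LOST: (RETURN) → mode=RETURN action=arm_retract
8. SIG_FOUND: (RETURN) → mode=GRASP action=lamp_flash

final mode: GRASP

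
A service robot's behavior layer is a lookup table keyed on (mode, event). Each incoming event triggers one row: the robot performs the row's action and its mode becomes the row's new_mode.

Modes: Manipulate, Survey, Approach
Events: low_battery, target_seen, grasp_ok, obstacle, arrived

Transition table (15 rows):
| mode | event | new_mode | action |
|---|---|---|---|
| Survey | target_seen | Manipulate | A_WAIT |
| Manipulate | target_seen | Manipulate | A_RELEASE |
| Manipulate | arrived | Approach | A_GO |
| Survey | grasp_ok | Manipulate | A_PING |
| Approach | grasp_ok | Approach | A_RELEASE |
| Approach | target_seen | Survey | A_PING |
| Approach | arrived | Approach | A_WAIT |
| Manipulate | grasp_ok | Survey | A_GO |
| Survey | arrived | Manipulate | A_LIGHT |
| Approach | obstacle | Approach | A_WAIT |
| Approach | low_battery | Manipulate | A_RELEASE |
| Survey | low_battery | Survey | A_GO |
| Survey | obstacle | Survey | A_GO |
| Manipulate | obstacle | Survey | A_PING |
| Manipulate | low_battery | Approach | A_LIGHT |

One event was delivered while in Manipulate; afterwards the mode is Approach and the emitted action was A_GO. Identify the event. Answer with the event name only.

arrived

try low_battery: (Manipulate, low_battery) → (Approach, A_LIGHT)
try target_seen: (Manipulate, target_seen) → (Manipulate, A_RELEASE)
try grasp_ok: (Manipulate, grasp_ok) → (Survey, A_GO)
try obstacle: (Manipulate, obstacle) → (Survey, A_PING)
try arrived: (Manipulate, arrived) → (Approach, A_GO)  ← matches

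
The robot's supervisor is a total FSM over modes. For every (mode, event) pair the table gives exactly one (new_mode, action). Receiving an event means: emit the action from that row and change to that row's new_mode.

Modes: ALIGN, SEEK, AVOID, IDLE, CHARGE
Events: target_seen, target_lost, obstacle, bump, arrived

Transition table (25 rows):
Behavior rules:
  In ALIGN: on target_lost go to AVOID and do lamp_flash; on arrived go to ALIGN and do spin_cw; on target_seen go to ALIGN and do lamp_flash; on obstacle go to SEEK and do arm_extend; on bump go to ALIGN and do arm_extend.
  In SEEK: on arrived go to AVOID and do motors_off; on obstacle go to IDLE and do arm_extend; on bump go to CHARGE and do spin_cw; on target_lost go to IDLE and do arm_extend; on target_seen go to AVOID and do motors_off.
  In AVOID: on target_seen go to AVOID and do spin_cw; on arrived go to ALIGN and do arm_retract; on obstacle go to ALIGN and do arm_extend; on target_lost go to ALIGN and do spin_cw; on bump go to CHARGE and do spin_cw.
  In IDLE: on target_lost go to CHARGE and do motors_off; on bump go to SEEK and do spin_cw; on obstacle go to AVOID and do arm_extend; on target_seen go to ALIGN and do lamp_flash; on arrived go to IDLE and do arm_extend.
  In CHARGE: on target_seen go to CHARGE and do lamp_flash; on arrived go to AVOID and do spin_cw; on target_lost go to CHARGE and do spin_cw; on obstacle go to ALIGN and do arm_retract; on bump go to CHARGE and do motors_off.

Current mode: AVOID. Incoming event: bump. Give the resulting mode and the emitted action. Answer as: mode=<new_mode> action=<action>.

current mode = AVOID; filter table to that mode:
  (AVOID, target_seen) → (AVOID, spin_cw)
  (AVOID, arrived) → (ALIGN, arm_retract)
  (AVOID, obstacle) → (ALIGN, arm_extend)
  (AVOID, target_lost) → (ALIGN, spin_cw)
  (AVOID, bump) → (CHARGE, spin_cw)  ← event matches
event = bump selects (CHARGE, spin_cw)

mode=CHARGE action=spin_cw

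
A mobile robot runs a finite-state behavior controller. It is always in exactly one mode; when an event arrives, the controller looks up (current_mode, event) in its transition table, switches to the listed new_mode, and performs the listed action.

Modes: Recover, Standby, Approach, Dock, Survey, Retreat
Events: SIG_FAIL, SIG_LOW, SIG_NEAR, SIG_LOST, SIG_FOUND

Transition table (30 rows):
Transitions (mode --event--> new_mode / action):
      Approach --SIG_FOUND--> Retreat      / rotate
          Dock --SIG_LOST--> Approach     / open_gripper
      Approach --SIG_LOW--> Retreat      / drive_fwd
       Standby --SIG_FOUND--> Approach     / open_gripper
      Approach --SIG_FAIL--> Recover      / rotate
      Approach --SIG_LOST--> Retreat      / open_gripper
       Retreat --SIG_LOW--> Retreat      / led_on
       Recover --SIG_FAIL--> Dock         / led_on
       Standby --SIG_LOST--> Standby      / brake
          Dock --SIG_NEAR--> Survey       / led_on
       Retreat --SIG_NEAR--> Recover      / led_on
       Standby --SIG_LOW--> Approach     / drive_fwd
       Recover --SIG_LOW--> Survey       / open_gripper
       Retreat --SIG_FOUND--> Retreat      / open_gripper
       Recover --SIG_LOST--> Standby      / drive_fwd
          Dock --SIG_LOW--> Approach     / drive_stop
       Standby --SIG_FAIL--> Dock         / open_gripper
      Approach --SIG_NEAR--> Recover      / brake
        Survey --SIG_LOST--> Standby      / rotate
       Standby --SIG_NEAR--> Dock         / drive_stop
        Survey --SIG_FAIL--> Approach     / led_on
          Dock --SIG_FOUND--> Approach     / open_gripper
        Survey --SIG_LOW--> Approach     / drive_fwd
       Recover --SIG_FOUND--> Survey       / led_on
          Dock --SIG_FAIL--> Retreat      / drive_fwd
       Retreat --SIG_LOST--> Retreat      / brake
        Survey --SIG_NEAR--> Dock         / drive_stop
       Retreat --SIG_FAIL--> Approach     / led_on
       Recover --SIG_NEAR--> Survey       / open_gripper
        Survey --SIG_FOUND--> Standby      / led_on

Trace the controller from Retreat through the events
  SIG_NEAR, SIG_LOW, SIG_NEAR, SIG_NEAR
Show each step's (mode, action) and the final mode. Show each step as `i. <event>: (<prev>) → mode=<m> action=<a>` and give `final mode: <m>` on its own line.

1. SIG_NEAR: (Retreat) → mode=Recover action=led_on
2. SIG_LOW: (Recover) → mode=Survey action=open_gripper
3. SIG_NEAR: (Survey) → mode=Dock action=drive_stop
4. SIG_NEAR: (Dock) → mode=Survey action=led_on

final mode: Survey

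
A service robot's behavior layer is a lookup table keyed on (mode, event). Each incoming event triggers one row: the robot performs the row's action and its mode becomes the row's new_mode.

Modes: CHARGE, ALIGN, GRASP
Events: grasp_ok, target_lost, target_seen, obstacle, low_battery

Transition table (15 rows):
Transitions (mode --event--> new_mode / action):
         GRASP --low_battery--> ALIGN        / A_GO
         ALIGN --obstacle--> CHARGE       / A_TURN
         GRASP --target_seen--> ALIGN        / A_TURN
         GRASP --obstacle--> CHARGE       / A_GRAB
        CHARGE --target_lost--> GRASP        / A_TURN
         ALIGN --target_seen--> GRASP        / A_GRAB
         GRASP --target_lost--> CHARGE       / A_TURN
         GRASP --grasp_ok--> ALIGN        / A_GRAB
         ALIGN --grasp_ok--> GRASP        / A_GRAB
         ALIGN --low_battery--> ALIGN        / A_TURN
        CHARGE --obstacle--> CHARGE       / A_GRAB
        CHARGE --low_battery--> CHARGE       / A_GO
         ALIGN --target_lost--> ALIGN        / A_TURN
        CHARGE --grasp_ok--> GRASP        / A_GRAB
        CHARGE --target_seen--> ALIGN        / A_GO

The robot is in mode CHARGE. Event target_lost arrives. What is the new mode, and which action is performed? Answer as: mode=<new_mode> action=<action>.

current mode = CHARGE; filter table to that mode:
  (CHARGE, target_lost) → (GRASP, A_TURN)  ← event matches
  (CHARGE, obstacle) → (CHARGE, A_GRAB)
  (CHARGE, low_battery) → (CHARGE, A_GO)
  (CHARGE, grasp_ok) → (GRASP, A_GRAB)
  (CHARGE, target_seen) → (ALIGN, A_GO)
event = target_lost selects (GRASP, A_TURN)

mode=GRASP action=A_TURN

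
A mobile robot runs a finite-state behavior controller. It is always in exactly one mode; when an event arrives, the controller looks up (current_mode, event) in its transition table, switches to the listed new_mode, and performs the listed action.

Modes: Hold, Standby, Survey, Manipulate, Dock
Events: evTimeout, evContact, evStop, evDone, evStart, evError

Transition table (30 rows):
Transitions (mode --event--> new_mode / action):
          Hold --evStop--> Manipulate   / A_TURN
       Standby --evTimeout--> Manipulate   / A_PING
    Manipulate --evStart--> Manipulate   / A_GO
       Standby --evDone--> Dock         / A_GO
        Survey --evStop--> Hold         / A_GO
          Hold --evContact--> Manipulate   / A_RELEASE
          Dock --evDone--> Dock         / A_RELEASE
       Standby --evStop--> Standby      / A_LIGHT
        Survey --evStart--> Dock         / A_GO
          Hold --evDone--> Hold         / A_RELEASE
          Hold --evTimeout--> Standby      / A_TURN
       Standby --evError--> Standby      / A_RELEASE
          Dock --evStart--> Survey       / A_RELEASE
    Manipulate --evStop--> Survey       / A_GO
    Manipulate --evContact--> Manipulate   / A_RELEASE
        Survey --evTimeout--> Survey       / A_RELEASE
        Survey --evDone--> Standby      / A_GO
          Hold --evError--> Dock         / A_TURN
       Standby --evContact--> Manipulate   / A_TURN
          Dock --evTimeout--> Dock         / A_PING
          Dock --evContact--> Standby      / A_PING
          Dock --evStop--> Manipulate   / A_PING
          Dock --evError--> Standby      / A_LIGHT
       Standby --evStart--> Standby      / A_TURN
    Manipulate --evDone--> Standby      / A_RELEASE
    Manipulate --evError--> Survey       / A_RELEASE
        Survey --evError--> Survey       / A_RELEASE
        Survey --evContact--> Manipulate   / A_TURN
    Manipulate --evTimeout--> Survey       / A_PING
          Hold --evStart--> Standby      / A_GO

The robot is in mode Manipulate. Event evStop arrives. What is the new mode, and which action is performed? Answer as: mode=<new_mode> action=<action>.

current mode = Manipulate; filter table to that mode:
  (Manipulate, evStart) → (Manipulate, A_GO)
  (Manipulate, evStop) → (Survey, A_GO)  ← event matches
  (Manipulate, evContact) → (Manipulate, A_RELEASE)
  (Manipulate, evDone) → (Standby, A_RELEASE)
  (Manipulate, evError) → (Survey, A_RELEASE)
  (Manipulate, evTimeout) → (Survey, A_PING)
event = evStop selects (Survey, A_GO)

mode=Survey action=A_GO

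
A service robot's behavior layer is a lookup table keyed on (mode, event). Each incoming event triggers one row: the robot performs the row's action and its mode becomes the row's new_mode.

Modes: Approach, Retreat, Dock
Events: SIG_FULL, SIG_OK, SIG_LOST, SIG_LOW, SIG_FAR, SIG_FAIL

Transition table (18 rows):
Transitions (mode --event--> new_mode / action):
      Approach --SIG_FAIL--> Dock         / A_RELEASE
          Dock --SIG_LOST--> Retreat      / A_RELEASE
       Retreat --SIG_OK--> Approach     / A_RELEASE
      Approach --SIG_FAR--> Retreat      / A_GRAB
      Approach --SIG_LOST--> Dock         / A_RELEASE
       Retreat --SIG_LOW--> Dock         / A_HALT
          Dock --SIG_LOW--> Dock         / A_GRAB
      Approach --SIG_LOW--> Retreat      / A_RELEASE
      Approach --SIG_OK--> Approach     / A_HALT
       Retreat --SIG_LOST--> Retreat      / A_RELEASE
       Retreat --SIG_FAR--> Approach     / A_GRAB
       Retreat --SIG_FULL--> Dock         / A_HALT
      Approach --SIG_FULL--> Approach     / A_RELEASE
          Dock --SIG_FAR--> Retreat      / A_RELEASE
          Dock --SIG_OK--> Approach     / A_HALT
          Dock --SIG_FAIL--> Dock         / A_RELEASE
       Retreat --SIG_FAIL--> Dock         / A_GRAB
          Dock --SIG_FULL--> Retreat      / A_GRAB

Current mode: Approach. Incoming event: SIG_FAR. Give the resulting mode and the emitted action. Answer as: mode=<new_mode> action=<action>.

mode=Retreat action=A_GRAB

current mode = Approach; filter table to that mode:
  (Approach, SIG_FAIL) → (Dock, A_RELEASE)
  (Approach, SIG_FAR) → (Retreat, A_GRAB)  ← event matches
  (Approach, SIG_LOST) → (Dock, A_RELEASE)
  (Approach, SIG_LOW) → (Retreat, A_RELEASE)
  (Approach, SIG_OK) → (Approach, A_HALT)
  (Approach, SIG_FULL) → (Approach, A_RELEASE)
event = SIG_FAR selects (Retreat, A_GRAB)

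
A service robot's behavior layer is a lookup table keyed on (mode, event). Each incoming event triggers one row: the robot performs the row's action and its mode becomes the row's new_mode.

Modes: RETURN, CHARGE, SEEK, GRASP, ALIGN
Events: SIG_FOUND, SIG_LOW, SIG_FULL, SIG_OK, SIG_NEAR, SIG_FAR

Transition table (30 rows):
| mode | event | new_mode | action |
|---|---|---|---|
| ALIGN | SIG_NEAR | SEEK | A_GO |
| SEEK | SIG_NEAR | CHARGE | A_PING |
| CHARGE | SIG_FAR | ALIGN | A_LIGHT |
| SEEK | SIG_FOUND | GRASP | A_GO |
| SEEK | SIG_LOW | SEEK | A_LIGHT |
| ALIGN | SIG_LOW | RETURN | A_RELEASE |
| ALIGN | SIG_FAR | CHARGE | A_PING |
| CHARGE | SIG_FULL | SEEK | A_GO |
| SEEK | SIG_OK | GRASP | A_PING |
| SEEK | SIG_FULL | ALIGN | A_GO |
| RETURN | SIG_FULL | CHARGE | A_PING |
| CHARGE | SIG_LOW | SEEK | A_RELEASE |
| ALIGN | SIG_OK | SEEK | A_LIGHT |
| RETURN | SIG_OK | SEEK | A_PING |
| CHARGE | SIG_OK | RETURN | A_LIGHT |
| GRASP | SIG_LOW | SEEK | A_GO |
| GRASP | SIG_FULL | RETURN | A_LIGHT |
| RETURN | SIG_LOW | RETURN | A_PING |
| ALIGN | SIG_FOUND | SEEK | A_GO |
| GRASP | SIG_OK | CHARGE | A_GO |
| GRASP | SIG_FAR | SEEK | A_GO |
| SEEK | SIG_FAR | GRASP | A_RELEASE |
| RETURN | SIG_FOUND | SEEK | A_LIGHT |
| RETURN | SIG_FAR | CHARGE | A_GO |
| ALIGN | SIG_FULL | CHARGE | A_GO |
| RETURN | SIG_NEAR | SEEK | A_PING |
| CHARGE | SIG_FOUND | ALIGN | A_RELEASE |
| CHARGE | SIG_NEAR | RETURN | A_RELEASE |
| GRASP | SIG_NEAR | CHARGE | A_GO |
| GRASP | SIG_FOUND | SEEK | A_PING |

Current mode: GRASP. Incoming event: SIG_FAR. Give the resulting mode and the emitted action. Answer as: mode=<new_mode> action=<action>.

current mode = GRASP; filter table to that mode:
  (GRASP, SIG_LOW) → (SEEK, A_GO)
  (GRASP, SIG_FULL) → (RETURN, A_LIGHT)
  (GRASP, SIG_OK) → (CHARGE, A_GO)
  (GRASP, SIG_FAR) → (SEEK, A_GO)  ← event matches
  (GRASP, SIG_NEAR) → (CHARGE, A_GO)
  (GRASP, SIG_FOUND) → (SEEK, A_PING)
event = SIG_FAR selects (SEEK, A_GO)

mode=SEEK action=A_GO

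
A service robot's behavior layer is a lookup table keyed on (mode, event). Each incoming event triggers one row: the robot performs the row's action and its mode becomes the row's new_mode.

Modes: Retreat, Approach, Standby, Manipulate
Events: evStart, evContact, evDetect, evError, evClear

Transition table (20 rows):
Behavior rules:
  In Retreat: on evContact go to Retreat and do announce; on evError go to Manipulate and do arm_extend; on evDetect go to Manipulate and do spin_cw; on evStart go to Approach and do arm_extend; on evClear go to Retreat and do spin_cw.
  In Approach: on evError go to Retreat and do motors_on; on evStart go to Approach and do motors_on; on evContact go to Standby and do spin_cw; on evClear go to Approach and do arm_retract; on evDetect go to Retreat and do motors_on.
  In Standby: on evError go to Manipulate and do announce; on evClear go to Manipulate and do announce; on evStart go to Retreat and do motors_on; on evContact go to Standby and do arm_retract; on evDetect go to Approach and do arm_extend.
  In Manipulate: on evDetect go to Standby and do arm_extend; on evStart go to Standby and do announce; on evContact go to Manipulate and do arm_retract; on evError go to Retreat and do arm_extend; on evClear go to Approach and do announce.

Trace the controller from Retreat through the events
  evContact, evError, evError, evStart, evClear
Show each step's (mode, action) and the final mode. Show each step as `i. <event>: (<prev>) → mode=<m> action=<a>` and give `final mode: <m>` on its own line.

final mode: Approach

1. evContact: (Retreat) → mode=Retreat action=announce
2. evError: (Retreat) → mode=Manipulate action=arm_extend
3. evError: (Manipulate) → mode=Retreat action=arm_extend
4. evStart: (Retreat) → mode=Approach action=arm_extend
5. evClear: (Approach) → mode=Approach action=arm_retract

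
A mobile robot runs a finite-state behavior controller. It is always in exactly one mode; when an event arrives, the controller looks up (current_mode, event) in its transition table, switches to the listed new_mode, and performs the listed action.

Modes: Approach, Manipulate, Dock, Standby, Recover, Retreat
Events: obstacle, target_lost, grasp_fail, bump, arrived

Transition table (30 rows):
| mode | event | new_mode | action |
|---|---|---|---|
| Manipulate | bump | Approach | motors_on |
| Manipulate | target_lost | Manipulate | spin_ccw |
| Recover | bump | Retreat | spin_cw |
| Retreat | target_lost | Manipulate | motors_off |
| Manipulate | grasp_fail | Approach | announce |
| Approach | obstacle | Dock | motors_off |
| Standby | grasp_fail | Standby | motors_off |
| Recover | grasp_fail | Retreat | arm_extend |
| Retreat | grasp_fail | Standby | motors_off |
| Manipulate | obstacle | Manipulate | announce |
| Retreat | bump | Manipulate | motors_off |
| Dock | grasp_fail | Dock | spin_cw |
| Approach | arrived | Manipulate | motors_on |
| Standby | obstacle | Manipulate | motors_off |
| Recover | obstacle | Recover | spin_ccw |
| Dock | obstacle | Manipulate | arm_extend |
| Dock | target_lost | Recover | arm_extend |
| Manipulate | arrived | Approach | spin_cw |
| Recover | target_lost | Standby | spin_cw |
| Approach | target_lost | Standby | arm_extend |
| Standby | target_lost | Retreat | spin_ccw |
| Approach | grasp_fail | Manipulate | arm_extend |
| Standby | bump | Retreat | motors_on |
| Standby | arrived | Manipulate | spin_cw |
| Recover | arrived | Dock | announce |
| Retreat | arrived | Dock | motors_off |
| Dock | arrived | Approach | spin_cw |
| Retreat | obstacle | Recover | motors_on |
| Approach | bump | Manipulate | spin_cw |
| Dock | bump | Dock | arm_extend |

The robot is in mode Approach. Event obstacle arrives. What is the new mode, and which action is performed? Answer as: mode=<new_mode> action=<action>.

current mode = Approach; filter table to that mode:
  (Approach, obstacle) → (Dock, motors_off)  ← event matches
  (Approach, arrived) → (Manipulate, motors_on)
  (Approach, target_lost) → (Standby, arm_extend)
  (Approach, grasp_fail) → (Manipulate, arm_extend)
  (Approach, bump) → (Manipulate, spin_cw)
event = obstacle selects (Dock, motors_off)

mode=Dock action=motors_off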